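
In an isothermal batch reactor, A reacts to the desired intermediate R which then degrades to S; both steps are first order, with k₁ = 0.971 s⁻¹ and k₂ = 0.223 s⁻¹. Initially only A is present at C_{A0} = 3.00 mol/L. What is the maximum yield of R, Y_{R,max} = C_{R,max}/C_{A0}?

For a first-order series the maximum intermediate yield is C_{R,max}/C_{A0} = (k₁/k₂)^[k₂/(k₂−k₁)].
= (0.971/0.223)^(0.223/(0.223−0.971)) = (4.354)^(-0.2981) = 0.6449.

0.645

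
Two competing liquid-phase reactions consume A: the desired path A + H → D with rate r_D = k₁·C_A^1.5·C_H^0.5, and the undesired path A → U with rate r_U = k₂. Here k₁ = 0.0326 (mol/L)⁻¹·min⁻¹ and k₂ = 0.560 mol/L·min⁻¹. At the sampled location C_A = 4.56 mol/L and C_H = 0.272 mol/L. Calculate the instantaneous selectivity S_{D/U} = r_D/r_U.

S_{D/U} = r_D/r_U = (k₁·C_A^1.5·C_H^0.5)/(k₂) = (k₁/k₂)·C_A^1.5·C_H^0.5.
= (0.0326×4.560^1.5×0.2720^0.5) / (0.560) = 0.1656/0.5600 = 0.296.

0.296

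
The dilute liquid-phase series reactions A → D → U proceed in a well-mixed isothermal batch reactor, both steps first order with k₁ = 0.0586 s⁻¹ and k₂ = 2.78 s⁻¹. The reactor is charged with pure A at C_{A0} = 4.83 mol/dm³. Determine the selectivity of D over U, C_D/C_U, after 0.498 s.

For first-order series with pure A initially, C_D(t) = k₁C_{A0}/(k₂−k₁)·(e^(−k₁t) − e^(−k₂t)).
e^(−k₁t) = e^(−0.0586×0.498) = e^(−0.02918) = 0.9712; e^(−k₂t) = e^(−1.384) = 0.2505.
C_D = 0.0586×4.83/(2.78−0.0586) × (0.9712−0.2505) = 0.1040×0.7208 = 0.07496 mol/dm³.
C_A = C_{A0}e^(−k₁t) = 4.691 mol/dm³, so C_U = C_{A0}−C_A−C_D = 0.06395 mol/dm³; C_D/C_U = 1.17.

1.17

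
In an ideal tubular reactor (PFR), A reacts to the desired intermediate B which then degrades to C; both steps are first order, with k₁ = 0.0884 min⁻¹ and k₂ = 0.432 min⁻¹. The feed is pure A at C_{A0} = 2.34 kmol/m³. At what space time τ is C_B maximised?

4.62 min

The intermediate peaks when r₁ = r₂, i.e. k₁e^(−k₁τ) = k₂e^(−k₂τ), giving τ_opt = ln(k₂/k₁)/(k₂−k₁).
= ln(0.432/0.0884)/(0.432−0.0884) = ln(4.887)/0.3436 = 1.587/0.3436 = 4.62 min.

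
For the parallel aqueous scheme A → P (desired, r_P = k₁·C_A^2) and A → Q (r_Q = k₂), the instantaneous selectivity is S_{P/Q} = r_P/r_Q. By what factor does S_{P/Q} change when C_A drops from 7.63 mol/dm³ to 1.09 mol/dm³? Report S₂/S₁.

S_{P/Q} = (k₁/k₂)·C_A^2, so S₂/S₁ = (C_{A,2}/C_{A,1})^2.
= (1.09/7.63)^2 = (0.1429)^2 = 0.0204.
Selectivity toward P falls as C_A falls — high-concentration operation is favoured.

0.0204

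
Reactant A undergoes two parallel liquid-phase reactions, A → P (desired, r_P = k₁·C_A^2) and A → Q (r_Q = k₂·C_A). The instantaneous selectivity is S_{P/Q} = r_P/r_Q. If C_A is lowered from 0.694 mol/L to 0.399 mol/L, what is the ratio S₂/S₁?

0.575

S_{P/Q} = (k₁/k₂)·C_A, so S₂/S₁ = (C_{A,2}/C_{A,1}).
= 0.399/0.694 = 0.575.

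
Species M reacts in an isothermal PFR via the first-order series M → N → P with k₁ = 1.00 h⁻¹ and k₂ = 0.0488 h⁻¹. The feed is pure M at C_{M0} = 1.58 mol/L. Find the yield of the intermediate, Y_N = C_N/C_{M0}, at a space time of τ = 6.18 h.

0.775

The intermediate concentration in a first-order A→B→C sequence is C_N = k₁C_{M0}(e^(−k₁τ) − e^(−k₂τ))/(k₂−k₁).
e^(−k₁τ) = e^(−1.00×6.18) = e^(−6.180) = 0.002070; e^(−k₂τ) = e^(−0.3016) = 0.7396.
C_N = 1.00×1.58/(0.0488−1.00) × (0.002070−0.7396) = (-1.661)×(-0.7376) = 1.225 mol/L.
Y_N = C_N/C_{M0} = 1.225/1.58 = 0.775.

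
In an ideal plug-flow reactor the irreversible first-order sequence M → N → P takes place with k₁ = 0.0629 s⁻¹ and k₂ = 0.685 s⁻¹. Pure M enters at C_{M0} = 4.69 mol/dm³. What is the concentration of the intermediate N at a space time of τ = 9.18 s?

Solving the coupled first-order balances gives C_N(τ) = [k₁/(k₂−k₁)]·C_{M0}·(e^(−k₁τ) − e^(−k₂τ)).
e^(−k₁τ) = e^(−0.0629×9.18) = e^(−0.5774) = 0.5613; e^(−k₂τ) = e^(−6.288) = 0.001858.
C_N = 0.0629×4.69/(0.685−0.0629) × (0.5613−0.001858) = 0.4742×0.5595 = 0.2653 mol/dm³.

0.265 mol/dm³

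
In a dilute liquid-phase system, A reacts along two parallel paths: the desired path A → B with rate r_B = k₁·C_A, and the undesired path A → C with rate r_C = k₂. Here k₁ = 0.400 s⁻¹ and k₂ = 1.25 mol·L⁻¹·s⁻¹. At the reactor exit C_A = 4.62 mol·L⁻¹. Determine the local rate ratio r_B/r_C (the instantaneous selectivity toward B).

S_{B/C} = r_B/r_C = (k₁·C_A)/(k₂) = (k₁/k₂)·C_A.
= (0.400×4.620) / (1.25) = 1.848/1.250 = 1.48.

1.48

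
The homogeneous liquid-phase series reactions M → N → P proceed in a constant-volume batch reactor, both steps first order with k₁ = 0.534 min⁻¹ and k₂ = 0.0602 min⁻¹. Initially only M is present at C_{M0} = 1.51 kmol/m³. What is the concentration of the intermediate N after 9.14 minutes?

The intermediate concentration in a first-order A→B→C sequence is C_N = k₁C_{M0}(e^(−k₁t) − e^(−k₂t))/(k₂−k₁).
e^(−k₁t) = e^(−0.534×9.14) = e^(−4.881) = 0.007591; e^(−k₂t) = e^(−0.5502) = 0.5768.
C_N = 0.534×1.51/(0.0602−0.534) × (0.007591−0.5768) = (-1.702)×(-0.5692) = 0.9687 kmol/m³.

0.969 kmol/m³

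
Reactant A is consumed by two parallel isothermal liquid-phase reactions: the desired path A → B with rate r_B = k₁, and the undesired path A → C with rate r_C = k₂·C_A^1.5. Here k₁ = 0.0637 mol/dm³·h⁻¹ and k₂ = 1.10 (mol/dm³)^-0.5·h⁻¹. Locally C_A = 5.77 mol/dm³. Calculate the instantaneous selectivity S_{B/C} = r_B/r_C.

S_{B/C} = r_B/r_C = (k₁)/(k₂·C_A^1.5) = (k₁/k₂)·C_A^-1.5.
= (0.0637) / (1.10×5.770^1.5) = 0.06370/15.25 = 0.00418.
The undesired path is higher order in A, so low C_A (CSTR or dilute feed) favours B.

0.00418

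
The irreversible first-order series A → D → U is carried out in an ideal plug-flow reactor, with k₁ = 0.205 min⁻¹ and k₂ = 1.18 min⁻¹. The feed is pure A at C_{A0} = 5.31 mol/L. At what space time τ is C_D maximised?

The intermediate peaks when r₁ = r₂, i.e. k₁e^(−k₁τ) = k₂e^(−k₂τ), giving τ_opt = ln(k₂/k₁)/(k₂−k₁).
= ln(1.18/0.205)/(1.18−0.205) = ln(5.756)/0.9750 = 1.750/0.9750 = 1.80 min.

1.80 min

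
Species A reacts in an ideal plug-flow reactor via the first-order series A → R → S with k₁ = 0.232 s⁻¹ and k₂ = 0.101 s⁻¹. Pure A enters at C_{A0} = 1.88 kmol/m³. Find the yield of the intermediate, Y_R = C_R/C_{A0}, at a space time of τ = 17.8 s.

For first-order series with pure A initially, C_R(τ) = k₁C_{A0}/(k₂−k₁)·(e^(−k₁τ) − e^(−k₂τ)).
e^(−k₁τ) = e^(−0.232×17.8) = e^(−4.130) = 0.01609; e^(−k₂τ) = e^(−1.798) = 0.1657.
C_R = 0.232×1.88/(0.101−0.232) × (0.01609−0.1657) = (-3.329)×(-0.1496) = 0.4980 kmol/m³.
Y_R = C_R/C_{A0} = 0.4980/1.88 = 0.265.

0.265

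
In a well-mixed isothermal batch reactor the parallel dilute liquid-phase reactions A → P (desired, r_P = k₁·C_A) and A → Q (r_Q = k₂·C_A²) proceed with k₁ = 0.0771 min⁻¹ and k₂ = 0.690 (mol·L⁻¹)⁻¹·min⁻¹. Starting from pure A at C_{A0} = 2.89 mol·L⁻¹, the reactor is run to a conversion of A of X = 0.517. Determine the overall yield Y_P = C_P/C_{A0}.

0.0266

C_A = C_{A0}(1−X) = 1.396 mol·L⁻¹.
Along a PFR/batch, dC_P/dC_A = −r_P/(r_P+r_Q) = −k₁/(k₁+k₂·C_A).
Integrating from C_{A0} to C_A: C_P = (0.0771/0.690)·ln[(0.0771+0.690·2.89)/(0.0771+0.690·1.40)] = 0.1117·ln(2.071/1.040) = 0.07695 mol·L⁻¹.
Y_P = C_P/C_{A0} = 0.07695/2.89 = 0.0266.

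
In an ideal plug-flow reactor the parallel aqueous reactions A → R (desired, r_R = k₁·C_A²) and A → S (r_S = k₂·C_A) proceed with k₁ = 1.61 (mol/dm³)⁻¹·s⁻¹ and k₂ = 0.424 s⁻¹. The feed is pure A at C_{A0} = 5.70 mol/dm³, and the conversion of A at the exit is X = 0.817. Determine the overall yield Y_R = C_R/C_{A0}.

0.747

C_A = C_{A0}(1−X) = 1.043 mol/dm³.
Along a PFR/batch, dC_S/dC_A = −r_S/(r_R+r_S) = −k₂/(k₂+k₁·C_A).
Integrating from C_{A0} to C_A: C_S = (0.424/1.61)·ln[(0.424+1.61·5.70)/(0.424+1.61·1.04)] = 0.2634·ln(9.601/2.103) = 0.3999 mol/dm³.
Then C_R = (C_{A0}−C_A) − C_S = 4.657 − 0.3999 = 4.257 mol/dm³.
Y_R = C_R/C_{A0} = 4.257/5.70 = 0.747.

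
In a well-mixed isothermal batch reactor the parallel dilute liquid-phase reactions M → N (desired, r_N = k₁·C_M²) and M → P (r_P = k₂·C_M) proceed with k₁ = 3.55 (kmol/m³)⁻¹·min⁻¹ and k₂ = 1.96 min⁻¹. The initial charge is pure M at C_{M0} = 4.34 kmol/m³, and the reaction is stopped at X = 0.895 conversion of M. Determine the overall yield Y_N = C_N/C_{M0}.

0.694

C_M = C_{M0}(1−X) = 0.4557 kmol/m³.
Along a PFR/batch, dC_P/dC_M = −r_P/(r_N+r_P) = −k₂/(k₂+k₁·C_M).
Integrating from C_{M0} to C_M: C_P = (1.96/3.55)·ln[(1.96+3.55·4.34)/(1.96+3.55·0.456)] = 0.5521·ln(17.37/3.578) = 0.8723 kmol/m³.
Then C_N = (C_{M0}−C_M) − C_P = 3.884 − 0.8723 = 3.012 kmol/m³.
Y_N = C_N/C_{M0} = 3.012/4.34 = 0.694.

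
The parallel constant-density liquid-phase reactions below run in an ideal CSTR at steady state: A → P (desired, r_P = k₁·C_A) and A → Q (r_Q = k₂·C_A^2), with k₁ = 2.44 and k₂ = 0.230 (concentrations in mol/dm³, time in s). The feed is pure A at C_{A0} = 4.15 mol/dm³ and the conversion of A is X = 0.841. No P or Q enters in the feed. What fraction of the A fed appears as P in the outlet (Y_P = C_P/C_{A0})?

0.792

Exit C_A = C_{A0}(1−X) = 4.15×0.159 = 0.6599 mol/dm³.
Rates in a CSTR are evaluated at the outlet concentration: r_P = 2.44×0.6599 = 1.610, r_Q = 0.230×0.6599^2 = 0.1001.
Fraction of consumed A going to P: r_P/(r_P+r_Q) = 0.9414.
C_P = 0.9414·C_{A0}·X = 0.9414×4.15×0.841 = 3.29 mol/dm³; Y_P = C_P/C_{A0} = 0.792.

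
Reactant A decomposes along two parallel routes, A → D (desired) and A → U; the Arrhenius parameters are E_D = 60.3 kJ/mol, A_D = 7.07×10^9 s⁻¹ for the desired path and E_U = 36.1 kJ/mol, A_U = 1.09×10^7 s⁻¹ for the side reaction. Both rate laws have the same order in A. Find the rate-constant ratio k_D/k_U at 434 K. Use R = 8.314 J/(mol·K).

k_D/k_U = (A_D/A_U)·exp[−(E_D−E_U)/(RT)] = (A_D/A_U)·exp[(E_U−E_D)/(RT)].
(E_U−E_D)/(RT) = (36.1−60.3)×10³/(8.314×434) = -24200/3608 = -6.707.
k_D/k_U = (7.07×10^9/1.09×10^7)·exp(-6.707) = 648.6 × 0.001223 = 0.793.

0.793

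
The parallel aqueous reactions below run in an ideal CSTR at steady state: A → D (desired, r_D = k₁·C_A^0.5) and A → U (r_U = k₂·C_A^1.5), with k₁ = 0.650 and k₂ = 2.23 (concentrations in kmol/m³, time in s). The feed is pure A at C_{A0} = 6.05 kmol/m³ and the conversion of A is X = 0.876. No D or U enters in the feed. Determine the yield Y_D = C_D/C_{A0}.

0.245

Exit C_A = C_{A0}(1−X) = 6.05×0.124 = 0.7502 kmol/m³.
A CSTR operates uniformly at the exit composition, giving r_D = 0.5630 and r_U = 1.449 (each k·C_A^n at C_A = 0.7502).
Fraction of consumed A going to D: r_D/(r_D+r_U) = 0.2798.
C_D = 0.2798·C_{A0}·X = 0.2798×6.05×0.876 = 1.48 kmol/m³; Y_D = C_D/C_{A0} = 0.245.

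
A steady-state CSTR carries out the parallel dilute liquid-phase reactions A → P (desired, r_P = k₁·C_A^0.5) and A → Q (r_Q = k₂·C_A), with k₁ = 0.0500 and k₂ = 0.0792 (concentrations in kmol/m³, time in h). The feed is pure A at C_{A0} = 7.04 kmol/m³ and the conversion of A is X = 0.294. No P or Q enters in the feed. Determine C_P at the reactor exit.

0.457 kmol/m³

Exit C_A = C_{A0}(1−X) = 7.04×0.706 = 4.970 kmol/m³.
Rates in a CSTR are evaluated at the outlet concentration: r_P = 0.0500×4.970^0.5 = 0.1115, r_Q = 0.0792×4.970 = 0.3936.
Fraction of consumed A going to P: r_P/(r_P+r_Q) = 0.2207.
C_P = 0.2207·C_{A0}·X = 0.2207×7.04×0.294 = 0.457 kmol/m³.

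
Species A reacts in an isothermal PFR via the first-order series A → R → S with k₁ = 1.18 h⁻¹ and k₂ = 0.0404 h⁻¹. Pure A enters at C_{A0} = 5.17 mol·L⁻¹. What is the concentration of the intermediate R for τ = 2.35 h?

4.53 mol·L⁻¹

For first-order series with pure A initially, C_R(τ) = k₁C_{A0}/(k₂−k₁)·(e^(−k₁τ) − e^(−k₂τ)).
e^(−k₁τ) = e^(−1.18×2.35) = e^(−2.773) = 0.06247; e^(−k₂τ) = e^(−0.09494) = 0.9094.
C_R = 1.18×5.17/(0.0404−1.18) × (0.06247−0.9094) = (-5.353)×(-0.8470) = 4.534 mol·L⁻¹.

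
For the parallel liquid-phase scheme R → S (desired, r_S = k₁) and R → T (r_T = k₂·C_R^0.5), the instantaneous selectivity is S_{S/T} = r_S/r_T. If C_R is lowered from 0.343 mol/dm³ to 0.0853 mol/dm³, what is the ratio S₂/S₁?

2.01

S_{S/T} = (k₁/k₂)·C_R^-0.5, so S₂/S₁ = (C_{R,2}/C_{R,1})^-0.5.
= (0.0853/0.343)^(-0.5) = (0.2487)^(-0.5) = 2.01.
Selectivity toward S rises as C_R falls — low-concentration operation is favoured.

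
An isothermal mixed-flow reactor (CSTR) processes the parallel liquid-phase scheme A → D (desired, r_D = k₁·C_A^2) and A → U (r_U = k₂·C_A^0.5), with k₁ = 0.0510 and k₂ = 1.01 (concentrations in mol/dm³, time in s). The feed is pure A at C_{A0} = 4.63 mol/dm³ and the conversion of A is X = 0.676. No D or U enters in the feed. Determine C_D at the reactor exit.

0.266 mol/dm³

Exit C_A = C_{A0}(1−X) = 4.63×0.324 = 1.500 mol/dm³.
Rates in a CSTR are evaluated at the outlet concentration: r_D = 0.0510×1.500^2 = 0.1148, r_U = 1.01×1.500^0.5 = 1.237.
Fraction of consumed A going to D: r_D/(r_D+r_U) = 0.08490.
C_D = 0.08490·C_{A0}·X = 0.08490×4.63×0.676 = 0.266 mol/dm³.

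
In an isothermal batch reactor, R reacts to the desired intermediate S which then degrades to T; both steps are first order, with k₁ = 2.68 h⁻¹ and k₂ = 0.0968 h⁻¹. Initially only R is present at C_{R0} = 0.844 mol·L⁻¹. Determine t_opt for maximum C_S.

1.29 h

Setting dC_S/dt = 0 gives t_opt = ln(k₂/k₁)/(k₂−k₁).
= ln(0.0968/2.68)/(0.0968−2.68) = ln(0.03612)/-2.583 = -3.321/-2.583 = 1.29 h.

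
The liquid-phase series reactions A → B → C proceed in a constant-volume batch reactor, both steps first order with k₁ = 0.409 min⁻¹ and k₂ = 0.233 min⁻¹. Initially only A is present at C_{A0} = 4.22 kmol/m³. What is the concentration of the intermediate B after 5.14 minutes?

1.76 kmol/m³

The intermediate concentration in a first-order A→B→C sequence is C_B = k₁C_{A0}(e^(−k₁t) − e^(−k₂t))/(k₂−k₁).
e^(−k₁t) = e^(−0.409×5.14) = e^(−2.102) = 0.1222; e^(−k₂t) = e^(−1.198) = 0.3019.
C_B = 0.409×4.22/(0.233−0.409) × (0.1222−0.3019) = (-9.807)×(-0.1797) = 1.763 kmol/m³.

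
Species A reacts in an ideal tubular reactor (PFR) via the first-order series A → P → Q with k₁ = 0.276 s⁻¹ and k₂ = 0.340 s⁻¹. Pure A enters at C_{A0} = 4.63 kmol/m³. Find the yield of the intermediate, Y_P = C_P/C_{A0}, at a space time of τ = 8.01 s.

For first-order series with pure A initially, C_P(τ) = k₁C_{A0}/(k₂−k₁)·(e^(−k₁τ) − e^(−k₂τ)).
e^(−k₁τ) = e^(−0.276×8.01) = e^(−2.211) = 0.1096; e^(−k₂τ) = e^(−2.723) = 0.06565.
C_P = 0.276×4.63/(0.340−0.276) × (0.1096−0.06565) = 19.97×0.04397 = 0.8779 kmol/m³.
Y_P = C_P/C_{A0} = 0.8779/4.63 = 0.190.

0.190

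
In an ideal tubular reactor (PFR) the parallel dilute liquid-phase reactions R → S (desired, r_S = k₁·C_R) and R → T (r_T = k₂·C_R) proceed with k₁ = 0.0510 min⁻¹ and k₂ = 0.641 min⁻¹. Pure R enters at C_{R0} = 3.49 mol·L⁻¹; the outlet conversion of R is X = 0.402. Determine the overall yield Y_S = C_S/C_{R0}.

0.0296

C_R = C_{R0}(1−X) = 2.087 mol·L⁻¹.
Both paths are first order in R, so the instantaneous fraction to S is constant: dC_S/d(−C_R) = k₁/(k₁+k₂) = 0.07370.
C_S = 0.07370·(C_{R0}−C_R) = 0.07370×1.403 = 0.103 mol·L⁻¹.
Y_S = C_S/C_{R0} = 0.1034/3.49 = 0.0296.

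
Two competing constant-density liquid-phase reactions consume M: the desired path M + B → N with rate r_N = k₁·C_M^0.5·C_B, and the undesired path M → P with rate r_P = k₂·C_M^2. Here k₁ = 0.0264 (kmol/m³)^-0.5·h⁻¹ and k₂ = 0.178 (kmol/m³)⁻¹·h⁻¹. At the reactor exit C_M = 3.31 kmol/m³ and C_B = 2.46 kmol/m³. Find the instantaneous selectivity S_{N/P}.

S_{N/P} = r_N/r_P = (k₁·C_M^0.5·C_B)/(k₂·C_M^2) = (k₁/k₂)·C_M^-1.5·C_B.
= (0.0264×3.310^0.5×2.460) / (0.178×3.310^2) = 0.1182/1.950 = 0.0606.
The undesired path is higher order in M, so low C_M (CSTR or dilute feed) favours N.

0.0606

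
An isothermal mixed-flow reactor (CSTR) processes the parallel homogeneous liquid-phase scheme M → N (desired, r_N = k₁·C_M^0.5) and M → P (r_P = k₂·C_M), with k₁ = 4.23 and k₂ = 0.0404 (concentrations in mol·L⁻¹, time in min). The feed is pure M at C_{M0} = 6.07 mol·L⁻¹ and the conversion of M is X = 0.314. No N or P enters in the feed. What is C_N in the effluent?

1.87 mol·L⁻¹

Exit C_M = C_{M0}(1−X) = 6.07×0.686 = 4.164 mol·L⁻¹.
A CSTR operates uniformly at the exit composition, giving r_N = 8.632 and r_P = 0.1682 (each k·C_M^n at C_M = 4.164).
Fraction of consumed M going to N: r_N/(r_N+r_P) = 0.9809.
C_N = 0.9809·C_{M0}·X = 0.9809×6.07×0.314 = 1.87 mol·L⁻¹.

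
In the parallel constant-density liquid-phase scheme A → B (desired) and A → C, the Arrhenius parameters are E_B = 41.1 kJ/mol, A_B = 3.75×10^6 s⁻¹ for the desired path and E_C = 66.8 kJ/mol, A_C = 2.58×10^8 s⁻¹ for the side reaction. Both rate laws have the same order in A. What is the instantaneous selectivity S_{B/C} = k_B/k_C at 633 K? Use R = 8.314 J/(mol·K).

1.92

With equal orders, S_{B/C} = k_B/k_C = (A_B/A_C)·exp[(E_C−E_B)/(RT)].
(E_C−E_B)/(RT) = (66.8−41.1)×10³/(8.314×633) = 25700/5263 = 4.883.
k_B/k_C = (3.75×10^6/2.58×10^8)·exp(4.883) = 0.01453 × 132.1 = 1.92.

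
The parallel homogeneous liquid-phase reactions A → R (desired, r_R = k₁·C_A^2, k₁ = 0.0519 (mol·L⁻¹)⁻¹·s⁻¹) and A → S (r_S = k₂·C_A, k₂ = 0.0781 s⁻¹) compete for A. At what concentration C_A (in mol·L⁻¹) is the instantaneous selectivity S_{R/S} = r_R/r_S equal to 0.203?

S_{R/S} = (k₁/k₂)·C_A ⇒ C_A = S·k₂/k₁.
= 0.203×0.0781/0.0519 = 0.305 mol·L⁻¹.

0.305 mol·L⁻¹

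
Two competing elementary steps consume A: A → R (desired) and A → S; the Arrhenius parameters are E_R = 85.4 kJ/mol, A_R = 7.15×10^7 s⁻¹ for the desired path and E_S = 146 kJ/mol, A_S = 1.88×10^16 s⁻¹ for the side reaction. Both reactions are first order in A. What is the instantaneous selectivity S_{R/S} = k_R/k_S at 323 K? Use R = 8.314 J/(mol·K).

With equal orders, S_{R/S} = k_R/k_S = (A_R/A_S)·exp[(E_S−E_R)/(RT)].
(E_S−E_R)/(RT) = (146−85.4)×10³/(8.314×323) = 60600/2685 = 22.57.
k_R/k_S = (7.15×10^7/1.88×10^16)·exp(22.57) = 3.803×10^-9 × 6.316×10^9 = 24.0.
Since E_R < E_S, lowering the temperature improves selectivity toward R.

24.0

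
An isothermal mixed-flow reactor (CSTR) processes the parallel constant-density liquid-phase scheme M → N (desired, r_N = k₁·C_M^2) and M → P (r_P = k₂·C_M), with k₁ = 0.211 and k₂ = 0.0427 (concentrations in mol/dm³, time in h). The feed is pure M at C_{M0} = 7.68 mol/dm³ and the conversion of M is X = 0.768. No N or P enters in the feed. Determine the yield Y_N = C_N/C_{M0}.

0.690

Exit C_M = C_{M0}(1−X) = 7.68×0.232 = 1.782 mol/dm³.
In a CSTR the entire volume is at exit conditions, so r_N = 0.211×1.782^2 = 0.6699 and r_P = 0.0427×1.782 = 0.07608.
Fraction of consumed M going to N: r_N/(r_N+r_P) = 0.8980.
C_N = 0.8980·C_{M0}·X = 0.8980×7.68×0.768 = 5.30 mol/dm³; Y_N = C_N/C_{M0} = 0.690.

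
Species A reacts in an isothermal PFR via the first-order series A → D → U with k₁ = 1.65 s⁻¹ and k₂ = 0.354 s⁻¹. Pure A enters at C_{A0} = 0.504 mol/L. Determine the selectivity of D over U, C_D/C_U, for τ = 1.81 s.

Solving the coupled first-order balances gives C_D(τ) = [k₁/(k₂−k₁)]·C_{A0}·(e^(−k₁τ) − e^(−k₂τ)).
e^(−k₁τ) = e^(−1.65×1.81) = e^(−2.986) = 0.05046; e^(−k₂τ) = e^(−0.6407) = 0.5269.
C_D = 1.65×0.504/(0.354−1.65) × (0.05046−0.5269) = (-0.6417)×(-0.4764) = 0.3057 mol/L.
C_A = C_{A0}e^(−k₁τ) = 0.02543 mol/L, so C_U = C_{A0}−C_A−C_D = 0.1729 mol/L; C_D/C_U = 1.77.

1.77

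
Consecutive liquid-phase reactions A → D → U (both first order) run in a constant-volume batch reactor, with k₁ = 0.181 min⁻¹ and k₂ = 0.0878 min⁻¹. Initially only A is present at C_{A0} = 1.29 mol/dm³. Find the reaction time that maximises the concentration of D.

Setting dC_D/dt = 0 gives t_opt = ln(k₂/k₁)/(k₂−k₁).
= ln(0.0878/0.181)/(0.0878−0.181) = ln(0.4851)/-0.09320 = -0.7234/-0.09320 = 7.76 min.

7.76 min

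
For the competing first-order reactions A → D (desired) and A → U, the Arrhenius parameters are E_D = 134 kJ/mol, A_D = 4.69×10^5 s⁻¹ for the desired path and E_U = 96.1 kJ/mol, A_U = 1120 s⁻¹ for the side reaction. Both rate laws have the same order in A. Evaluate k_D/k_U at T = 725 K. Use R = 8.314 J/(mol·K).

0.778

With equal orders, S_{D/U} = k_D/k_U = (A_D/A_U)·exp[(E_U−E_D)/(RT)].
(E_U−E_D)/(RT) = (96.1−134)×10³/(8.314×725) = -37900/6028 = -6.288.
k_D/k_U = (4.69×10^5/1120)·exp(-6.288) = 418.8 × 0.001859 = 0.778.
Since E_D > E_U, raising the temperature improves selectivity toward D.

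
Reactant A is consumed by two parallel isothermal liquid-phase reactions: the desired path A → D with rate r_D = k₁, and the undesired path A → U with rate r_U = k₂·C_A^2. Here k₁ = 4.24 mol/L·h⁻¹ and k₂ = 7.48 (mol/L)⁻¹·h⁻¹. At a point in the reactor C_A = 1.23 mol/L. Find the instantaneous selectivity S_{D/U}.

S_{D/U} = r_D/r_U = (k₁)/(k₂·C_A^2) = (k₁/k₂)·C_A^-2.
= (4.24) / (7.48×1.230^2) = 4.240/11.32 = 0.375.
The undesired path is higher order in A, so low C_A (CSTR or dilute feed) favours D.

0.375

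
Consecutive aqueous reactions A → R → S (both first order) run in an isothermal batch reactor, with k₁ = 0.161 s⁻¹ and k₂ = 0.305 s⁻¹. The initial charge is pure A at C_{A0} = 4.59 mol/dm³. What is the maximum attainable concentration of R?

For a first-order series the maximum intermediate yield is C_{R,max}/C_{A0} = (k₁/k₂)^[k₂/(k₂−k₁)].
= (0.161/0.305)^(0.305/(0.305−0.161)) = (0.5279)^(2.118) = 0.2584.
C_{R,max} = 0.2584×4.59 = 1.19 mol/dm³.

1.19 mol/dm³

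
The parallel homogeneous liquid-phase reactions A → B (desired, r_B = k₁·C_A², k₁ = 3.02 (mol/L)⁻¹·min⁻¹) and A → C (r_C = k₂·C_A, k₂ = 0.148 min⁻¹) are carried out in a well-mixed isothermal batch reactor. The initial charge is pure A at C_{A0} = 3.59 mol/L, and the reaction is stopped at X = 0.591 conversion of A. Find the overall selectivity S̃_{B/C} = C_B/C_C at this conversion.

C_A = C_{A0}(1−X) = 1.468 mol/L.
Along a PFR/batch, dC_C/dC_A = −r_C/(r_B+r_C) = −k₂/(k₂+k₁·C_A).
Integrating from C_{A0} to C_A: C_C = (0.148/3.02)·ln[(0.148+3.02·3.59)/(0.148+3.02·1.47)] = 0.04901·ln(10.99/4.582) = 0.04287 mol/L.
Then C_B = (C_{A0}−C_A) − C_C = 2.122 − 0.04287 = 2.079 mol/L.
S̃_{B/C} = C_B/C_C = 2.079/0.04287 = 48.5.

48.5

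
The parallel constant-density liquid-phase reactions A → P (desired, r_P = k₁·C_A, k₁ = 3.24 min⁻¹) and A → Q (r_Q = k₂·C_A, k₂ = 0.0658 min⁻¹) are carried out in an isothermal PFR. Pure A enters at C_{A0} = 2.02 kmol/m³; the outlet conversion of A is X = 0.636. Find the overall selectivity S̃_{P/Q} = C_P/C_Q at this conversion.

C_A = C_{A0}(1−X) = 0.7353 kmol/m³.
Both paths are first order in A, so the instantaneous fraction to P is constant: dC_P/d(−C_A) = k₁/(k₁+k₂) = 0.9801.
C_P = 0.9801·(C_{A0}−C_A) = 0.9801×1.285 = 1.26 kmol/m³.
C_Q = (C_{A0}−C_A)−C_P = 0.02557 kmol/m³; S̃_{P/Q} = 1.259/0.02557 = 49.2.

49.2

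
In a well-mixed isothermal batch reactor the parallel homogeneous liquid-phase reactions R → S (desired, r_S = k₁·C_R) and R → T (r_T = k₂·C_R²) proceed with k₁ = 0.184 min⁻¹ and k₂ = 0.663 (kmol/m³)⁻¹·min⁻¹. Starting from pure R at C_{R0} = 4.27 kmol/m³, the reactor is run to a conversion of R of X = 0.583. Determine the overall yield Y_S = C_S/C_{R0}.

0.0515

C_R = C_{R0}(1−X) = 1.781 kmol/m³.
Along a PFR/batch, dC_S/dC_R = −r_S/(r_S+r_T) = −k₁/(k₁+k₂·C_R).
Integrating from C_{R0} to C_R: C_S = (0.184/0.663)·ln[(0.184+0.663·4.27)/(0.184+0.663·1.78)] = 0.2775·ln(3.015/1.365) = 0.2200 kmol/m³.
Y_S = C_S/C_{R0} = 0.2200/4.27 = 0.0515.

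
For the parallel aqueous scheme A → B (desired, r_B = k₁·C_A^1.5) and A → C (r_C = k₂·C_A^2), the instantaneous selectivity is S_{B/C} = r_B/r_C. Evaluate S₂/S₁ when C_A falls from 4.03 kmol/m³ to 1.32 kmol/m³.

S_{B/C} = (k₁/k₂)·C_A^-0.5, so S₂/S₁ = (C_{A,2}/C_{A,1})^-0.5.
= (1.32/4.03)^(-0.5) = (0.3275)^(-0.5) = 1.75.
Selectivity toward B rises as C_A falls — low-concentration operation is favoured.

1.75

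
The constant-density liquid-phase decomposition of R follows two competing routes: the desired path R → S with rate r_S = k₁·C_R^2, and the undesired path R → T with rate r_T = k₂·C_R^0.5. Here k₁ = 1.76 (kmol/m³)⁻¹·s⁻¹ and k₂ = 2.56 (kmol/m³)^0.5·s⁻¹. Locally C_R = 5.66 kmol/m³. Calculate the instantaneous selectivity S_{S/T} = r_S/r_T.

9.26

S_{S/T} = r_S/r_T = (k₁·C_R^2)/(k₂·C_R^0.5) = (k₁/k₂)·C_R^1.5.
= (1.76×5.660^2) / (2.56×5.660^0.5) = 56.38/6.090 = 9.26.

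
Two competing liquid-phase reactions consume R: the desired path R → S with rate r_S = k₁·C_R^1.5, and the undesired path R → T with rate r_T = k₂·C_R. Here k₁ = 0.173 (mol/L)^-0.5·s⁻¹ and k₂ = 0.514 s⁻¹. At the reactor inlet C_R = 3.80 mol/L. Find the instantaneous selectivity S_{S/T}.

0.656

S_{S/T} = r_S/r_T = (k₁·C_R^1.5)/(k₂·C_R) = (k₁/k₂)·C_R^0.5.
= (0.173×3.800^1.5) / (0.514×3.800) = 1.282/1.953 = 0.656.
Since the desired path is higher order in R, keeping C_R high (PFR or concentrated feed) favours S.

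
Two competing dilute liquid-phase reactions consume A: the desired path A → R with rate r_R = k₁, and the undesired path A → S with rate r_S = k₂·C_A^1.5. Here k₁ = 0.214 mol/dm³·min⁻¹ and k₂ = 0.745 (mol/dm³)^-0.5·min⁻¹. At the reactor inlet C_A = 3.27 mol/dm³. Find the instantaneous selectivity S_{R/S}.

S_{R/S} = r_R/r_S = (k₁)/(k₂·C_A^1.5) = (k₁/k₂)·C_A^-1.5.
= (0.214) / (0.745×3.270^1.5) = 0.2140/4.405 = 0.0486.

0.0486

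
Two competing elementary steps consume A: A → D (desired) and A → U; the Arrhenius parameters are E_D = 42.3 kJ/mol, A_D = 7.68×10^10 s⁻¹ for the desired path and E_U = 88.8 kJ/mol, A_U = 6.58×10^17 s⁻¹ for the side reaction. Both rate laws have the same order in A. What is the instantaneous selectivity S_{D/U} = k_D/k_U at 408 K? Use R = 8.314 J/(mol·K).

Since both paths have the same order in A, the concentration cancels and S_{D/U} = k_D/k_U = (A_D/A_U)·exp[(E_U−E_D)/(RT)].
(E_U−E_D)/(RT) = (88.8−42.3)×10³/(8.314×408) = 46500/3392 = 13.71.
k_D/k_U = (7.68×10^10/6.58×10^17)·exp(13.71) = 1.167×10^-7 × 8.983×10^5 = 0.105.

0.105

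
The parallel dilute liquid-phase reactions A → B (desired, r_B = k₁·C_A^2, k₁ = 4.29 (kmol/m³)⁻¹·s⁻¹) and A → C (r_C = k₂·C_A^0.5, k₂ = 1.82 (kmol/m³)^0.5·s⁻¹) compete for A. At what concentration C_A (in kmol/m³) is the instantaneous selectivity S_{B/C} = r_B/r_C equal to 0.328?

S_{B/C} = (k₁/k₂)·C_A^1.5 ⇒ C_A = (S·k₂/k₁)^(1/1.5).
= (0.328×1.82/4.29)^(0.6667) = (0.1392)^(0.6667) = 0.269 kmol/m³.

0.269 kmol/m³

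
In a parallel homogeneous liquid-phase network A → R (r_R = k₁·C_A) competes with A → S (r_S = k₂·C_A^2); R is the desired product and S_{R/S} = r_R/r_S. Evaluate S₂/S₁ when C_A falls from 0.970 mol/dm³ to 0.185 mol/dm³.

5.24

S_{R/S} = (k₁/k₂)·C_A⁻¹, so S₂/S₁ = (C_{A,2}/C_{A,1})⁻¹.
= 0.970/0.185 = 5.24.
Selectivity toward R rises as C_A falls — low-concentration operation is favoured.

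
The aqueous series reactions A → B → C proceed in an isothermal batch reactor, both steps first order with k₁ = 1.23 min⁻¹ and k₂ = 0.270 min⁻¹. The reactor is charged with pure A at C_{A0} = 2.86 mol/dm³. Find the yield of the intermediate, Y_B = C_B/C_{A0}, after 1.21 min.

The intermediate concentration in a first-order A→B→C sequence is C_B = k₁C_{A0}(e^(−k₁t) − e^(−k₂t))/(k₂−k₁).
e^(−k₁t) = e^(−1.23×1.21) = e^(−1.488) = 0.2258; e^(−k₂t) = e^(−0.3267) = 0.7213.
C_B = 1.23×2.86/(0.270−1.23) × (0.2258−0.7213) = (-3.664)×(-0.4955) = 1.816 mol/dm³.
Y_B = C_B/C_{A0} = 1.816/2.86 = 0.635.

0.635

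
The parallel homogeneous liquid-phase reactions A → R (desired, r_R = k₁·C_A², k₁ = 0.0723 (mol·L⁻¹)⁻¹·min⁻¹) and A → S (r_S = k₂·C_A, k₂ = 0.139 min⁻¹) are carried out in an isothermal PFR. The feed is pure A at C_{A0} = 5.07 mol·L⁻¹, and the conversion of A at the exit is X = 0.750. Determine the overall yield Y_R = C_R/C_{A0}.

C_A = C_{A0}(1−X) = 1.268 mol·L⁻¹.
Along a PFR/batch, dC_S/dC_A = −r_S/(r_R+r_S) = −k₂/(k₂+k₁·C_A).
Integrating from C_{A0} to C_A: C_S = (0.139/0.0723)·ln[(0.139+0.0723·5.07)/(0.139+0.0723·1.27)] = 1.923·ln(0.5056/0.2306) = 1.509 mol·L⁻¹.
Then C_R = (C_{A0}−C_A) − C_S = 3.803 − 1.509 = 2.294 mol·L⁻¹.
Y_R = C_R/C_{A0} = 2.294/5.07 = 0.452.

0.452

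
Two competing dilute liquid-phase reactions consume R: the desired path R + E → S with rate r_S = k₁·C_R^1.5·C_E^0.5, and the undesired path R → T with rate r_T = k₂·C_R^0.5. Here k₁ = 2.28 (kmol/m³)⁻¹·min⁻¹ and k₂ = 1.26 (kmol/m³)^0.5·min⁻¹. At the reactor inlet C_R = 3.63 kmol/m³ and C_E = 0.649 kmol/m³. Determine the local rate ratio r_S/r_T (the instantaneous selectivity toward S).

5.29

S_{S/T} = r_S/r_T = (k₁·C_R^1.5·C_E^0.5)/(k₂·C_R^0.5) = (k₁/k₂)·C_R·C_E^0.5.
= (2.28×3.630^1.5×0.6490^0.5) / (1.26×3.630^0.5) = 12.70/2.401 = 5.29.
Since the desired path is higher order in R, keeping C_R high (PFR or concentrated feed) favours S.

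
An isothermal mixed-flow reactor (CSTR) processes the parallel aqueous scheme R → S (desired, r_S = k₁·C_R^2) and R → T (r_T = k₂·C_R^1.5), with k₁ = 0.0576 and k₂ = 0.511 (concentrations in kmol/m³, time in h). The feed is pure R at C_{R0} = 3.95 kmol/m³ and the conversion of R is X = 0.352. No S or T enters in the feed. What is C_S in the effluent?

Exit C_R = C_{R0}(1−X) = 3.95×0.648 = 2.560 kmol/m³.
Rates in a CSTR are evaluated at the outlet concentration: r_S = 0.0576×2.560^2 = 0.3774, r_T = 0.511×2.560^1.5 = 2.093.
Fraction of consumed R going to S: r_S/(r_S+r_T) = 0.1528.
C_S = 0.1528·C_{R0}·X = 0.1528×3.95×0.352 = 0.212 kmol/m³.

0.212 kmol/m³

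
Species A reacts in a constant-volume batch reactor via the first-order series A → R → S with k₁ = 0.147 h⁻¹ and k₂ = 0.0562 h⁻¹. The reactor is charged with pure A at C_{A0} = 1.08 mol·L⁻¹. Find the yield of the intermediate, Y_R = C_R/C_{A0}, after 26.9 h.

Solving the coupled first-order balances gives C_R(t) = [k₁/(k₂−k₁)]·C_{A0}·(e^(−k₁t) − e^(−k₂t)).
e^(−k₁t) = e^(−0.147×26.9) = e^(−3.954) = 0.01917; e^(−k₂t) = e^(−1.512) = 0.2205.
C_R = 0.147×1.08/(0.0562−0.147) × (0.01917−0.2205) = (-1.748)×(-0.2013) = 0.3520 mol·L⁻¹.
Y_R = C_R/C_{A0} = 0.3520/1.08 = 0.326.

0.326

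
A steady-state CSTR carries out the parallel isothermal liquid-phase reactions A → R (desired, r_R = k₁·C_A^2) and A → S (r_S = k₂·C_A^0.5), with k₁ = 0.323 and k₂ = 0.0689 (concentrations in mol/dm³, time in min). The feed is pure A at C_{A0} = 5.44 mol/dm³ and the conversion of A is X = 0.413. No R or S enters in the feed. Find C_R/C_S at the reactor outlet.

Exit C_A = C_{A0}(1−X) = 5.44×0.587 = 3.193 mol/dm³.
A CSTR operates uniformly at the exit composition, giving r_R = 3.294 and r_S = 0.1231 (each k·C_A^n at C_A = 3.193).
Overall selectivity = C_R/C_S = r_Rτ/(r_Sτ) = r_R/r_S = 26.8.

26.8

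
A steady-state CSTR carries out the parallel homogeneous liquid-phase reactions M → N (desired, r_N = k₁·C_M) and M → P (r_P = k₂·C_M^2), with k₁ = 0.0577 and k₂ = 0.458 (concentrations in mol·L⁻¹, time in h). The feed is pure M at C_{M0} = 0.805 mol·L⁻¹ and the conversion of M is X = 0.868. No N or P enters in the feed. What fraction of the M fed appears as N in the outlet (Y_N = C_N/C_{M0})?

Exit C_M = C_{M0}(1−X) = 0.805×0.132 = 0.1063 mol·L⁻¹.
A CSTR operates uniformly at the exit composition, giving r_N = 0.006131 and r_P = 0.005171 (each k·C_M^n at C_M = 0.1063).
Fraction of consumed M going to N: r_N/(r_N+r_P) = 0.5425.
C_N = 0.5425·C_{M0}·X = 0.5425×0.805×0.868 = 0.379 mol·L⁻¹; Y_N = C_N/C_{M0} = 0.471.

0.471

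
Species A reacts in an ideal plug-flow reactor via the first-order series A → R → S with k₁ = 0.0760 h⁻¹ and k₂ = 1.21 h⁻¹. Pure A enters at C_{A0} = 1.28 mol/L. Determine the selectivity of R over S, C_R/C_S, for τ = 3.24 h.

0.305

The intermediate concentration in a first-order A→B→C sequence is C_R = k₁C_{A0}(e^(−k₁τ) − e^(−k₂τ))/(k₂−k₁).
e^(−k₁τ) = e^(−0.0760×3.24) = e^(−0.2462) = 0.7817; e^(−k₂τ) = e^(−3.920) = 0.01983.
C_R = 0.0760×1.28/(1.21−0.0760) × (0.7817−0.01983) = 0.08578×0.7619 = 0.06536 mol/L.
C_A = C_{A0}e^(−k₁τ) = 1.001 mol/L, so C_S = C_{A0}−C_A−C_R = 0.2140 mol/L; C_R/C_S = 0.305.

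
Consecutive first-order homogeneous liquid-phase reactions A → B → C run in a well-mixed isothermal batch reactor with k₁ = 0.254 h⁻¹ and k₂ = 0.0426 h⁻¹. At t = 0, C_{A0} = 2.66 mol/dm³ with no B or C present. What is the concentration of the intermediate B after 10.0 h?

The intermediate concentration in a first-order A→B→C sequence is C_B = k₁C_{A0}(e^(−k₁t) − e^(−k₂t))/(k₂−k₁).
e^(−k₁t) = e^(−0.254×10.0) = e^(−2.540) = 0.07887; e^(−k₂t) = e^(−0.4260) = 0.6531.
C_B = 0.254×2.66/(0.0426−0.254) × (0.07887−0.6531) = (-3.196)×(-0.5742) = 1.835 mol/dm³.

1.84 mol/dm³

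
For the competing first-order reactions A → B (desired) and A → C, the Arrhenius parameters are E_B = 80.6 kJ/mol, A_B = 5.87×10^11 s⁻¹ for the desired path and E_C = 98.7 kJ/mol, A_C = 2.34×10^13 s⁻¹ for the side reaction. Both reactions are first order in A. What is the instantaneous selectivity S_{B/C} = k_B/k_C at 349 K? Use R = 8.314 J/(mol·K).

With equal orders, S_{B/C} = k_B/k_C = (A_B/A_C)·exp[(E_C−E_B)/(RT)].
(E_C−E_B)/(RT) = (98.7−80.6)×10³/(8.314×349) = 18100/2902 = 6.238.
k_B/k_C = (5.87×10^11/2.34×10^13)·exp(6.238) = 0.02509 × 511.8 = 12.8.
Since E_B < E_C, lowering the temperature improves selectivity toward B.

12.8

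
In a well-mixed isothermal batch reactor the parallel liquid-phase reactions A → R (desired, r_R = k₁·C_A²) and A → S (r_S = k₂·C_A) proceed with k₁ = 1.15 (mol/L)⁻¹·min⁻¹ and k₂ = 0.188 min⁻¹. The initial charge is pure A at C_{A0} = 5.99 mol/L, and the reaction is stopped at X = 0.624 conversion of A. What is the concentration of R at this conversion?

3.58 mol/L

C_A = C_{A0}(1−X) = 2.252 mol/L.
Along a PFR/batch, dC_S/dC_A = −r_S/(r_R+r_S) = −k₂/(k₂+k₁·C_A).
Integrating from C_{A0} to C_A: C_S = (0.188/1.15)·ln[(0.188+1.15·5.99)/(0.188+1.15·2.25)] = 0.1635·ln(7.076/2.778) = 0.1529 mol/L.
Then C_R = (C_{A0}−C_A) − C_S = 3.738 − 0.1529 = 3.585 mol/L.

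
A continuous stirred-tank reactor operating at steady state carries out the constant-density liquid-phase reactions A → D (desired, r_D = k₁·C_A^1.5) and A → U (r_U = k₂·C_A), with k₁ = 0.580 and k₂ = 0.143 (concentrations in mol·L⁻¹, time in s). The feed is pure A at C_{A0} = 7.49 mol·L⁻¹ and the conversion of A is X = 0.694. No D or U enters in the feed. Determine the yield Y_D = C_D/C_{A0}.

Exit C_A = C_{A0}(1−X) = 7.49×0.306 = 2.292 mol·L⁻¹.
In a CSTR the entire volume is at exit conditions, so r_D = 0.580×2.292^1.5 = 2.012 and r_U = 0.143×2.292 = 0.3277.
Fraction of consumed A going to D: r_D/(r_D+r_U) = 0.8600.
C_D = 0.8600·C_{A0}·X = 0.8600×7.49×0.694 = 4.47 mol·L⁻¹; Y_D = C_D/C_{A0} = 0.597.

0.597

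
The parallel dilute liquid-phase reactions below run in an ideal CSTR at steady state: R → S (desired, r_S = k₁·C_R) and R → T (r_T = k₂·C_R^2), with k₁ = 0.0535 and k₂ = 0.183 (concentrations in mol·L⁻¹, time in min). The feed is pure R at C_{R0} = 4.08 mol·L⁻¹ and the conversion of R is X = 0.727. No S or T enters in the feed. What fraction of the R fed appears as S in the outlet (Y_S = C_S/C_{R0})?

Exit C_R = C_{R0}(1−X) = 4.08×0.273 = 1.114 mol·L⁻¹.
Rates in a CSTR are evaluated at the outlet concentration: r_S = 0.0535×1.114 = 0.05959, r_T = 0.183×1.114^2 = 0.2270.
Fraction of consumed R going to S: r_S/(r_S+r_T) = 0.2079.
C_S = 0.2079·C_{R0}·X = 0.2079×4.08×0.727 = 0.617 mol·L⁻¹; Y_S = C_S/C_{R0} = 0.151.

0.151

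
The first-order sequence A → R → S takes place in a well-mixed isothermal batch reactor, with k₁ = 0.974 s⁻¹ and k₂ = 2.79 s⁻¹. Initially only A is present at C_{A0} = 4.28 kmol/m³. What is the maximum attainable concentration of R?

0.850 kmol/m³

For a first-order series the maximum intermediate yield is C_{R,max}/C_{A0} = (k₁/k₂)^[k₂/(k₂−k₁)].
= (0.974/2.79)^(2.79/(2.79−0.974)) = (0.3491)^(1.536) = 0.1985.
C_{R,max} = 0.1985×4.28 = 0.850 kmol/m³.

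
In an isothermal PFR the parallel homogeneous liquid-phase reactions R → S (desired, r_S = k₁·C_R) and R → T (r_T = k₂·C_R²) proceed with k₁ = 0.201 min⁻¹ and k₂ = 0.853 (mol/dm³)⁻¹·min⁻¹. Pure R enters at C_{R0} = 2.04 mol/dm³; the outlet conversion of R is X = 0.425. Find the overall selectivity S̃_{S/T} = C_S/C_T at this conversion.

0.150

C_R = C_{R0}(1−X) = 1.173 mol/dm³.
Along a PFR/batch, dC_S/dC_R = −r_S/(r_S+r_T) = −k₁/(k₁+k₂·C_R).
Integrating from C_{R0} to C_R: C_S = (0.201/0.853)·ln[(0.201+0.853·2.04)/(0.201+0.853·1.17)] = 0.2356·ln(1.941/1.202) = 0.1130 mol/dm³.
C_T = (C_{R0}−C_R)−C_S = 0.7540 mol/dm³; S̃_{S/T} = 0.1130/0.7540 = 0.150.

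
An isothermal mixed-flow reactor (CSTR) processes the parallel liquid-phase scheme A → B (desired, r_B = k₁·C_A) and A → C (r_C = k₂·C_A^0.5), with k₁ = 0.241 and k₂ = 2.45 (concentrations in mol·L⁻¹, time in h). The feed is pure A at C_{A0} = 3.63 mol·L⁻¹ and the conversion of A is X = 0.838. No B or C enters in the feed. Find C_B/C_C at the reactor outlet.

0.0754

Exit C_A = C_{A0}(1−X) = 3.63×0.162 = 0.5881 mol·L⁻¹.
A CSTR operates uniformly at the exit composition, giving r_B = 0.1417 and r_C = 1.879 (each k·C_A^n at C_A = 0.5881).
Overall selectivity = C_B/C_C = r_Bτ/(r_Cτ) = r_B/r_C = 0.0754.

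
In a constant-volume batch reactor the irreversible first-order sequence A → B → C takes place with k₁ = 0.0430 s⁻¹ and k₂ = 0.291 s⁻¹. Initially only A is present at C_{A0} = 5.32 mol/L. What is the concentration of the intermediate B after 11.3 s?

0.533 mol/L

Solving the coupled first-order balances gives C_B(t) = [k₁/(k₂−k₁)]·C_{A0}·(e^(−k₁t) − e^(−k₂t)).
e^(−k₁t) = e^(−0.0430×11.3) = e^(−0.4859) = 0.6151; e^(−k₂t) = e^(−3.288) = 0.03732.
C_B = 0.0430×5.32/(0.291−0.0430) × (0.6151−0.03732) = 0.9224×0.5778 = 0.5330 mol/L.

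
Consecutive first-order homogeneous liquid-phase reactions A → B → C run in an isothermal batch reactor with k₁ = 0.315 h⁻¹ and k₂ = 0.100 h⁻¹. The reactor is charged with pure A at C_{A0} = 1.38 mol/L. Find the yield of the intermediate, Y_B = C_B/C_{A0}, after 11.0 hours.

Solving the coupled first-order balances gives C_B(t) = [k₁/(k₂−k₁)]·C_{A0}·(e^(−k₁t) − e^(−k₂t)).
e^(−k₁t) = e^(−0.315×11.0) = e^(−3.465) = 0.03127; e^(−k₂t) = e^(−1.100) = 0.3329.
C_B = 0.315×1.38/(0.100−0.315) × (0.03127−0.3329) = (-2.022)×(-0.3016) = 0.6098 mol/L.
Y_B = C_B/C_{A0} = 0.6098/1.38 = 0.442.

0.442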